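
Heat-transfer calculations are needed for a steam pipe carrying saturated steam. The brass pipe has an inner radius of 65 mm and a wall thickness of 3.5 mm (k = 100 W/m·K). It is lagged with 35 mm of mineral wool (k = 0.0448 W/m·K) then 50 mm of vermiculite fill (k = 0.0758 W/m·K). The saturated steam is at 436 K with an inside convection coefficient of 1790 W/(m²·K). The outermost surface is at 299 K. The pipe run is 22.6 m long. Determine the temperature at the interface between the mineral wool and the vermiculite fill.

For a radial system each layer contributes R = ln(r_out/r_in)/(2πkL); films add R = 1/(hA).
R_inner film = 1/(h_i·2πr₁L) = 1/(1790×2π×0.065×22.6) = 6.053×10^-5 K/W
R_brass pipe wall = ln(68.5/65)/(2π×100×22.6) = 3.693×10^-6 K/W
R_mineral wool = ln(103.5/68.5)/(2π×0.0448×22.6) = 0.06488 K/W
R_vermiculite fill = ln(153.5/103.5)/(2π×0.0758×22.6) = 0.03662 K/W
R_total = 0.1016 K/W
Q = ΔT/R_total = 137/0.1016
Q = 1350 W
T_interface = T_inner − Q·ΣR(inner→interface) = 436 − 1350×0.06494

T ≈ 348 K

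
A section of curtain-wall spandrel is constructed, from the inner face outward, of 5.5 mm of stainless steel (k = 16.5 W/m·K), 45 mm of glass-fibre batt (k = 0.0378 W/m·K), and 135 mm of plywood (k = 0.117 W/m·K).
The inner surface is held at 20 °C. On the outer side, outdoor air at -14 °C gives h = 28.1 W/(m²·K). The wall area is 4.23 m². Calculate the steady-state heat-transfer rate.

Q ≈ 60.4 W

Using the resistance-network approach (series):
R_stainless steel = L/(kA) = 0.0055/(16.5×4.23) = 7.88×10^-5 K/W
R_glass-fibre batt = L/(kA) = 0.045/(0.0378×4.23) = 0.2814 K/W
R_plywood = L/(kA) = 0.135/(0.117×4.23) = 0.2728 K/W
R_outer film = 1/(h_o·A) = 1/(28.1×4.23) = 0.008413 K/W
R_total = 0.5627 K/W
Q = ΔT / R_total = 34 / 0.5627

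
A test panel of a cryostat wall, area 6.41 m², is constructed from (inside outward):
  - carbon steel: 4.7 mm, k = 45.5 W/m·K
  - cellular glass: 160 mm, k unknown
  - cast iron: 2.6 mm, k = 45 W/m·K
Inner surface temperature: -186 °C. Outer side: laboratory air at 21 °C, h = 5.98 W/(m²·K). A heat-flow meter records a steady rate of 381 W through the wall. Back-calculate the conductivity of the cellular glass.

Series thermal resistances:
R_carbon steel = L/(kA) = 0.0047/(45.5×6.41) = 1.611×10^-5 K/W
R_cast iron = L/(kA) = 0.0026/(45×6.41) = 9.014×10^-6 K/W
R_outer film = 1/(h_o·A) = 1/(5.98×6.41) = 0.02609 K/W
Sum of known resistances R_other = 0.02611 K/W
Total R = ΔT/Q = 207/381 = 0.5433 K/W
R_cellular glass = R_total − R_other = 0.5172 K/W
k = L/(R·A) = 0.16/(0.5172×6.41)

k ≈ 0.0483 W/(m·K)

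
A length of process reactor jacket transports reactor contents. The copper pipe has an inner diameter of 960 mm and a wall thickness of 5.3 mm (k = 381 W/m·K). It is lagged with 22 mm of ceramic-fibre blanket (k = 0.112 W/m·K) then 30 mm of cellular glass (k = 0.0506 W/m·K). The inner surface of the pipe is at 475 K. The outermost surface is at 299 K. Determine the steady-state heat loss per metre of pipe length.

For a radial system each layer contributes R = ln(r_out/r_in)/(2πkL); films add R = 1/(hA).
R_copper pipe wall = ln(485.3/480)/(2π×381×1) = 4.587×10^-6 K/W
R_ceramic-fibre blanket = ln(507.3/485.3)/(2π×0.112×1) = 0.063 K/W
R_cellular glass = ln(537.3/507.3)/(2π×0.0506×1) = 0.1807 K/W
R_total = 0.2437 K/W
Q = ΔT/R_total = 176/0.2437

q′ ≈ 722 W/m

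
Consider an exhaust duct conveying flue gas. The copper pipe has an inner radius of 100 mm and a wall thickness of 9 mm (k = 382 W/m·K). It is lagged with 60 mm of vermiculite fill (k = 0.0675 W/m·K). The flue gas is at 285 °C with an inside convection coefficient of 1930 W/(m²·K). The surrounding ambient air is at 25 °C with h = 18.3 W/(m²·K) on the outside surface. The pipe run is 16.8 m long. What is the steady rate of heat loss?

For a radial system each layer contributes R = ln(r_out/r_in)/(2πkL); films add R = 1/(hA).
R_inner film = 1/(h_i·2πr₁L) = 1/(1930×2π×0.1×16.8) = 4.909×10^-5 K/W
R_copper pipe wall = ln(109/100)/(2π×382×16.8) = 2.137×10^-6 K/W
R_vermiculite fill = ln(169/109)/(2π×0.0675×16.8) = 0.06155 K/W
R_outer film = 1/(h_o·2πr_oL) = 1/(18.3×2π×0.169×16.8) = 0.003063 K/W
R_total = 0.06466 K/W
Q = ΔT/R_total = 260/0.06466

Q ≈ 4020 W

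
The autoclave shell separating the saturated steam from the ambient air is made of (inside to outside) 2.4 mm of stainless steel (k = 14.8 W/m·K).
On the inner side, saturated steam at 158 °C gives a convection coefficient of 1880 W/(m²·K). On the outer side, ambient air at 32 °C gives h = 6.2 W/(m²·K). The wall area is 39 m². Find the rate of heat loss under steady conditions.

Q ≈ 30300 W

Model the wall as resistances in series:
R_inner film = 1/(h_i·A) = 1/(1880×39) = 1.364×10^-5 K/W
R_stainless steel = L/(kA) = 0.0024/(14.8×39) = 4.158×10^-6 K/W
R_outer film = 1/(h_o·A) = 1/(6.2×39) = 0.004136 K/W
R_total = 0.004153 K/W
Q = ΔT / R_total = 126 / 0.004153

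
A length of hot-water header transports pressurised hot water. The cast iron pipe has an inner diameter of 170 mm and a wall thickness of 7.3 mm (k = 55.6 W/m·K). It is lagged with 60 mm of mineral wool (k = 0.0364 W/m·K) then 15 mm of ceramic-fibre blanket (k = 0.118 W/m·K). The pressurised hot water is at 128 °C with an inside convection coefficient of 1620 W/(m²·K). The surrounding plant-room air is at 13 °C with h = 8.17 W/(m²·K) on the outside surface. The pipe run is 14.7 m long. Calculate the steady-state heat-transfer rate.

For a radial system each layer contributes R = ln(r_out/r_in)/(2πkL); films add R = 1/(hA).
R_inner film = 1/(h_i·2πr₁L) = 1/(1620×2π×0.085×14.7) = 7.863×10^-5 K/W
R_cast iron pipe wall = ln(92.3/85)/(2π×55.6×14.7) = 1.604×10^-5 K/W
R_mineral wool = ln(152.3/92.3)/(2π×0.0364×14.7) = 0.149 K/W
R_ceramic-fibre blanket = ln(167.3/152.3)/(2π×0.118×14.7) = 0.008619 K/W
R_outer film = 1/(h_o·2πr_oL) = 1/(8.17×2π×0.1673×14.7) = 0.007921 K/W
R_total = 0.1656 K/W
Q = ΔT/R_total = 115/0.1656

Q ≈ 694 W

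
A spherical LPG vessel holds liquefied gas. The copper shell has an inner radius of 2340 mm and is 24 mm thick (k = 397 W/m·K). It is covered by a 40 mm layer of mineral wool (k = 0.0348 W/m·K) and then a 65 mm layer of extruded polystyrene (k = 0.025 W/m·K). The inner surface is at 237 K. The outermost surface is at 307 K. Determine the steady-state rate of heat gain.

Q ≈ 1370 W

Each spherical layer contributes R = (1/r_i − 1/r_o)/(4πk):
R_copper shell = (1/2.34 − 1/2.364)/(4π×397) = 8.697×10^-7 K/W
R_mineral wool = (1/2.364 − 1/2.404)/(4π×0.0348) = 0.01609 K/W
R_extruded polystyrene = (1/2.404 − 1/2.469)/(4π×0.025) = 0.03486 K/W
R_total = 0.05095 K/W
Q = ΔT/R_total = 70/0.05095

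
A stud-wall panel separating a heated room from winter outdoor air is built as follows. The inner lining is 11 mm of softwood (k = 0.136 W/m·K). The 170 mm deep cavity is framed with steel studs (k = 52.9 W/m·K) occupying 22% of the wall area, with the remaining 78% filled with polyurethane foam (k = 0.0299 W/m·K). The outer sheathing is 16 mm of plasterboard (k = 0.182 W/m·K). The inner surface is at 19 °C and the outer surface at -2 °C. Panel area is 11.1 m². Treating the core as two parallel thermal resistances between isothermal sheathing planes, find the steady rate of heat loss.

Sheathing layers in series; stud and cavity paths in parallel between them.
R_inner = 0.011/(0.136×11.1) = 0.007287 K/W
R_stud  = 0.17/(52.9×0.22×11.1) = 0.001316 K/W
R_cav   = 0.17/(0.0299×0.78×11.1) = 0.6567 K/W
1/R_core = 1/R_stud + 1/R_cav → R_core = 0.001313 K/W
R_outer = 0.016/(0.182×11.1) = 0.00792 K/W
R_total = 0.01652 K/W
Q = ΔT/R_total = 21/0.01652

Q ≈ 1270 W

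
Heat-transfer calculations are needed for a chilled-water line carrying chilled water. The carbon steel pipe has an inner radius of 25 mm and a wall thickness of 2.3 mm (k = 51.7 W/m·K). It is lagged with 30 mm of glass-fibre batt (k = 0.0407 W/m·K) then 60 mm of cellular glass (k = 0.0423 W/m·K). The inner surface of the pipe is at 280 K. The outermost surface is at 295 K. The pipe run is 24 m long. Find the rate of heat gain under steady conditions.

Radial resistances (cylindrical: R_cond = ln(r_o/r_i)/(2πkL), R_conv = 1/(h·2πrL)):
R_carbon steel pipe wall = ln(27.3/25)/(2π×51.7×24) = 1.129×10^-5 K/W
R_glass-fibre batt = ln(57.3/27.3)/(2π×0.0407×24) = 0.1208 K/W
R_cellular glass = ln(117.3/57.3)/(2π×0.0423×24) = 0.1123 K/W
R_total = 0.2331 K/W
Q = ΔT/R_total = 15/0.2331

Q ≈ 64.3 W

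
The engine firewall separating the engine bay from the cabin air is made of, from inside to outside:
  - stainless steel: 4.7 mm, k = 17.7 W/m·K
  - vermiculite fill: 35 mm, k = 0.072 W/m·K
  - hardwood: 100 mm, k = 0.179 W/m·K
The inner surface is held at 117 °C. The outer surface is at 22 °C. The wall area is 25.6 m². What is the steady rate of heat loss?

Using the resistance-network approach (series):
R_stainless steel = L/(kA) = 0.0047/(17.7×25.6) = 1.037×10^-5 K/W
R_vermiculite fill = L/(kA) = 0.035/(0.072×25.6) = 0.01899 K/W
R_hardwood = L/(kA) = 0.1/(0.179×25.6) = 0.02182 K/W
R_total = 0.04082 K/W
Q = ΔT / R_total = 95 / 0.04082

Q ≈ 2330 W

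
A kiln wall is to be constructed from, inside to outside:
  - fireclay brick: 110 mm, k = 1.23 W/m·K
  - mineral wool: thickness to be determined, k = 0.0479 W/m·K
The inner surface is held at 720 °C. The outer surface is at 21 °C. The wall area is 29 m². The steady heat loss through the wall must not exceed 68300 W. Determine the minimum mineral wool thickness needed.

Thermal resistances in series:
R_fireclay brick = L/(kA) = 0.11/(1.23×29) = 0.003084 K/W
Sum of the known resistances R_other = 0.003084 K/W
Required total resistance R_tot = ΔT/Q_allow = 699/68300 = 0.01023 K/W
R_mineral wool = R_tot − R_other = 0.00715 K/W
L = R·k·A = 0.00715×0.0479×29

L ≈ 9.93 mm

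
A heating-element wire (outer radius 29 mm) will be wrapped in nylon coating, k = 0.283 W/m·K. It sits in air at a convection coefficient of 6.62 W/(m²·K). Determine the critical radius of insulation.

r_cr ≈ 42.7 mm

For a cylinder r_cr = k/h = 0.283/6.62
r_cr = 42.7 mm; since the bare radius (29 mm) is below r_cr, adding a thin layer of insulation will *increase* heat loss.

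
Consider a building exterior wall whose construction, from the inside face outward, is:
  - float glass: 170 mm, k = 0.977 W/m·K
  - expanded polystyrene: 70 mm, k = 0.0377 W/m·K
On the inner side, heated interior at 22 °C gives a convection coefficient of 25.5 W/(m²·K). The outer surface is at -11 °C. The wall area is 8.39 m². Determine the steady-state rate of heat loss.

Thermal resistances in series:
R_inner film = 1/(h_i·A) = 1/(25.5×8.39) = 0.004674 K/W
R_float glass = L/(kA) = 0.17/(0.977×8.39) = 0.02074 K/W
R_expanded polystyrene = L/(kA) = 0.07/(0.0377×8.39) = 0.2213 K/W
R_total = 0.2467 K/W
Q = ΔT / R_total = 33 / 0.2467

Q ≈ 134 W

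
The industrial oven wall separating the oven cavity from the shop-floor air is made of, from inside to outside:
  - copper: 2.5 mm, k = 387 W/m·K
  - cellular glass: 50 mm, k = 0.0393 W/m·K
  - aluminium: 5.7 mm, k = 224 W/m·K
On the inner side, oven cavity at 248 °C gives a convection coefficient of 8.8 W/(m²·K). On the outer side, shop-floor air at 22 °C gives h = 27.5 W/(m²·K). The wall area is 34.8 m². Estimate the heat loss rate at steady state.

Q ≈ 5530 W

Treating each layer as a thermal resistance in series:
R_inner film = 1/(h_i·A) = 1/(8.8×34.8) = 0.003265 K/W
R_copper = L/(kA) = 0.0025/(387×34.8) = 1.856×10^-7 K/W
R_cellular glass = L/(kA) = 0.05/(0.0393×34.8) = 0.03656 K/W
R_aluminium = L/(kA) = 0.0057/(224×34.8) = 7.312×10^-7 K/W
R_outer film = 1/(h_o·A) = 1/(27.5×34.8) = 0.001045 K/W
R_total = 0.04087 K/W
Q = ΔT / R_total = 226 / 0.04087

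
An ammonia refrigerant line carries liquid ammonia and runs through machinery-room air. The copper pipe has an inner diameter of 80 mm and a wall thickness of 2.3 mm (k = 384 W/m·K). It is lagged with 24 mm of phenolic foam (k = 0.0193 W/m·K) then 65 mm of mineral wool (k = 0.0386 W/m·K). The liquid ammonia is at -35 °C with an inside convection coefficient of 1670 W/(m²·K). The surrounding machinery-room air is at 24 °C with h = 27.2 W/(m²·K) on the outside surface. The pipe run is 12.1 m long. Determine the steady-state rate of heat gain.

Q ≈ 109 W

Radial resistances (cylindrical: R_cond = ln(r_o/r_i)/(2πkL), R_conv = 1/(h·2πrL)):
R_inner film = 1/(h_i·2πr₁L) = 1/(1670×2π×0.04×12.1) = 1.969×10^-4 K/W
R_copper pipe wall = ln(42.3/40)/(2π×384×12.1) = 1.915×10^-6 K/W
R_phenolic foam = ln(66.3/42.3)/(2π×0.0193×12.1) = 0.3063 K/W
R_mineral wool = ln(131.3/66.3)/(2π×0.0386×12.1) = 0.2328 K/W
R_outer film = 1/(h_o·2πr_oL) = 1/(27.2×2π×0.1313×12.1) = 0.003683 K/W
R_total = 0.543 K/W
Q = ΔT/R_total = 59/0.543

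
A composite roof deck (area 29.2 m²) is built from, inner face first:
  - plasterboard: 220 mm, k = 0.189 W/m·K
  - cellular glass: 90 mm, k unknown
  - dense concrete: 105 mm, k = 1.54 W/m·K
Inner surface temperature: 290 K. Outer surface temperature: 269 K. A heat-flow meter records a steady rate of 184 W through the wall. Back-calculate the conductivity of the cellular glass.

Thermal resistances in series:
R_plasterboard = L/(kA) = 0.22/(0.189×29.2) = 0.03986 K/W
R_dense concrete = L/(kA) = 0.105/(1.54×29.2) = 0.002335 K/W
Sum of known resistances R_other = 0.0422 K/W
Total R = ΔT/Q = 21/184 = 0.1141 K/W
R_cellular glass = R_total − R_other = 0.07193 K/W
k = L/(R·A) = 0.09/(0.07193×29.2)

k ≈ 0.0428 W/(m·K)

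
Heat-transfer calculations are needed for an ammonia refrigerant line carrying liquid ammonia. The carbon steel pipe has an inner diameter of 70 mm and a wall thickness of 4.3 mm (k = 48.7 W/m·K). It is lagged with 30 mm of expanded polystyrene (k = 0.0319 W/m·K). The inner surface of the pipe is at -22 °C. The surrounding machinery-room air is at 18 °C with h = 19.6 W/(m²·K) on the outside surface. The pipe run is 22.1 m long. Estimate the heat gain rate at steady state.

Q ≈ 300 W

Treating each annulus and film as a series resistance:
R_carbon steel pipe wall = ln(39.3/35)/(2π×48.7×22.1) = 1.714×10^-5 K/W
R_expanded polystyrene = ln(69.3/39.3)/(2π×0.0319×22.1) = 0.1281 K/W
R_outer film = 1/(h_o·2πr_oL) = 1/(19.6×2π×0.0693×22.1) = 0.005302 K/W
R_total = 0.1334 K/W
Q = ΔT/R_total = 40/0.1334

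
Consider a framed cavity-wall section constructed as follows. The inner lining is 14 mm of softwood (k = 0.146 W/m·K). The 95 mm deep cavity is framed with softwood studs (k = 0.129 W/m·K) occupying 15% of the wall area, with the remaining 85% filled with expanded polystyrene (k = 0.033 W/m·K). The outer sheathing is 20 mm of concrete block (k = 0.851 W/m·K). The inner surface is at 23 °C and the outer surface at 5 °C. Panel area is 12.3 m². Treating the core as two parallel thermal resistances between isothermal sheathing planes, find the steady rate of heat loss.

Q ≈ 104 W

Sheathing layers in series; stud and cavity paths in parallel between them.
R_inner = 0.014/(0.146×12.3) = 0.007796 K/W
R_stud  = 0.095/(0.129×0.15×12.3) = 0.3992 K/W
R_cav   = 0.095/(0.033×0.85×12.3) = 0.2754 K/W
1/R_core = 1/R_stud + 1/R_cav → R_core = 0.1629 K/W
R_outer = 0.02/(0.851×12.3) = 0.001911 K/W
R_total = 0.1727 K/W
Q = ΔT/R_total = 18/0.1727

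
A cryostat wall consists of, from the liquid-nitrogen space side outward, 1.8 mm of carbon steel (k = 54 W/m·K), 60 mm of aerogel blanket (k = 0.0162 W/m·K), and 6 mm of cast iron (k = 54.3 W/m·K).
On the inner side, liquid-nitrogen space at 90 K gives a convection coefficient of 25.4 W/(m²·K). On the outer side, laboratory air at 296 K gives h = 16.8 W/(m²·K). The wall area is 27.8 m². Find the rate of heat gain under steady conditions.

Q ≈ 1510 W

Series thermal resistances:
R_inner film = 1/(h_i·A) = 1/(25.4×27.8) = 0.001416 K/W
R_carbon steel = L/(kA) = 0.0018/(54×27.8) = 1.199×10^-6 K/W
R_aerogel blanket = L/(kA) = 0.06/(0.0162×27.8) = 0.1332 K/W
R_cast iron = L/(kA) = 0.006/(54.3×27.8) = 3.975×10^-6 K/W
R_outer film = 1/(h_o·A) = 1/(16.8×27.8) = 0.002141 K/W
R_total = 0.1368 K/W
Q = ΔT / R_total = 206 / 0.1368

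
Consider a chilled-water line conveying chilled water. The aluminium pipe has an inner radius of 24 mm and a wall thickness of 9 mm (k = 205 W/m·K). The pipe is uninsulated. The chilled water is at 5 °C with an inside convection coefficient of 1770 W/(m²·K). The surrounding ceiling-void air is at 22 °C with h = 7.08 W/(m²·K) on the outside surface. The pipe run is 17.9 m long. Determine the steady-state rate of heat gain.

Cylindrical conduction, so R = ln(r₂/r₁)/(2πkL) per layer, in series:
R_inner film = 1/(h_i·2πr₁L) = 1/(1770×2π×0.024×17.9) = 2.093×10^-4 K/W
R_aluminium pipe wall = ln(33/24)/(2π×205×17.9) = 1.381×10^-5 K/W
R_outer film = 1/(h_o·2πr_oL) = 1/(7.08×2π×0.033×17.9) = 0.03806 K/W
R_total = 0.03828 K/W
Q = ΔT/R_total = 17/0.03828

Q ≈ 444 W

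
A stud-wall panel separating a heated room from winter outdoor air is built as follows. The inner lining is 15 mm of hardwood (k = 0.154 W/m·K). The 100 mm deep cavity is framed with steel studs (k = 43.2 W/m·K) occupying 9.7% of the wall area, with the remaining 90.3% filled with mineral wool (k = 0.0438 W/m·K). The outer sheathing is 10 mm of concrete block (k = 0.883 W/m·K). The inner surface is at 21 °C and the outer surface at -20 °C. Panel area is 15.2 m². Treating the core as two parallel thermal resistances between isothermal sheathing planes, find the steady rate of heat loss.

Q ≈ 4710 W

Sheathing layers in series; stud and cavity paths in parallel between them.
R_inner = 0.015/(0.154×15.2) = 0.006408 K/W
R_stud  = 0.1/(43.2×0.097×15.2) = 0.00157 K/W
R_cav   = 0.1/(0.0438×0.903×15.2) = 0.1663 K/W
1/R_core = 1/R_stud + 1/R_cav → R_core = 0.001555 K/W
R_outer = 0.01/(0.883×15.2) = 7.451×10^-4 K/W
R_total = 0.008708 K/W
Q = ΔT/R_total = 41/0.008708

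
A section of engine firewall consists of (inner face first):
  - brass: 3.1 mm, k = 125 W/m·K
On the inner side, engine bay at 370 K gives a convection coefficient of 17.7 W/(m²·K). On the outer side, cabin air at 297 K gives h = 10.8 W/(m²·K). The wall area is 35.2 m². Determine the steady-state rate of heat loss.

Q ≈ 17200 W

Thermal resistances in series:
R_inner film = 1/(h_i·A) = 1/(17.7×35.2) = 0.001605 K/W
R_brass = L/(kA) = 0.0031/(125×35.2) = 7.045×10^-7 K/W
R_outer film = 1/(h_o·A) = 1/(10.8×35.2) = 0.00263 K/W
R_total = 0.004236 K/W
Q = ΔT / R_total = 73 / 0.004236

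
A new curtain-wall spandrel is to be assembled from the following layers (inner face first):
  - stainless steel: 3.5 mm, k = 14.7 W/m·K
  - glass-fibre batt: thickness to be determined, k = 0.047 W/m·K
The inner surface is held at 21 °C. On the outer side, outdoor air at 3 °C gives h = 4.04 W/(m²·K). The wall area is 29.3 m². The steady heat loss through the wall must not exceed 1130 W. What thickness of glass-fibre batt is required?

Using the resistance-network approach (series):
R_stainless steel = L/(kA) = 0.0035/(14.7×29.3) = 8.126×10^-6 K/W
R_outer film = 1/(h_o·A) = 1/(4.04×29.3) = 0.008448 K/W
Sum of the known resistances R_other = 0.008456 K/W
Required total resistance R_tot = ΔT/Q_allow = 18/1130 = 0.01593 K/W
R_glass-fibre batt = R_tot − R_other = 0.007473 K/W
L = R·k·A = 0.007473×0.047×29.3

L ≈ 10.3 mm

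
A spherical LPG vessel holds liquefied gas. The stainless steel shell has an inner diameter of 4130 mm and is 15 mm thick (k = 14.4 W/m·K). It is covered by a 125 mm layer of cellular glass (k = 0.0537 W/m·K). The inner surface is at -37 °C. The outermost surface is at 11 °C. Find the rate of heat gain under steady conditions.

Q ≈ 1190 W

Spherical conduction: R = (1/r_in − 1/r_out)/(4πk) per layer; series-sum.
R_stainless steel shell = (1/2.065 − 1/2.08)/(4π×14.4) = 1.93×10^-5 K/W
R_cellular glass = (1/2.08 − 1/2.205)/(4π×0.0537) = 0.04039 K/W
R_total = 0.04041 K/W
Q = ΔT/R_total = 48/0.04041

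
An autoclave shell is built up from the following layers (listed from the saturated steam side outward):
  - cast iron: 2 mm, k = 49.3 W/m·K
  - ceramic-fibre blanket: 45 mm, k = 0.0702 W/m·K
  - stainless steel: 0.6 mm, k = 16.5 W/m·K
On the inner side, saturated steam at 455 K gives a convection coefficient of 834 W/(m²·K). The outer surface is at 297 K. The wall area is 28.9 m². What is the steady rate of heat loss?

Q ≈ 7110 W

Model the wall as resistances in series:
R_inner film = 1/(h_i·A) = 1/(834×28.9) = 4.149×10^-5 K/W
R_cast iron = L/(kA) = 0.002/(49.3×28.9) = 1.404×10^-6 K/W
R_ceramic-fibre blanket = L/(kA) = 0.045/(0.0702×28.9) = 0.02218 K/W
R_stainless steel = L/(kA) = 0.0006/(16.5×28.9) = 1.258×10^-6 K/W
R_total = 0.02222 K/W
Q = ΔT / R_total = 158 / 0.02222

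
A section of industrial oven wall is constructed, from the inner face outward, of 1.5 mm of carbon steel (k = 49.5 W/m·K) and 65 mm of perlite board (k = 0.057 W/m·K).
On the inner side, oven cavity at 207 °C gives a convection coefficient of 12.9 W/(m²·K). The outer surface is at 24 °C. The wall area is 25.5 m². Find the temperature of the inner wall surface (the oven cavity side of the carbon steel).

T ≈ 195 °C

Series thermal resistances:
R_inner film = 1/(h_i·A) = 1/(12.9×25.5) = 0.00304 K/W
R_carbon steel = L/(kA) = 0.0015/(49.5×25.5) = 1.188×10^-6 K/W
R_perlite board = L/(kA) = 0.065/(0.057×25.5) = 0.04472 K/W
R_total = 0.04776 K/W;  Q = ΔT/R_total = 183/0.04776 = 3832 W
T_interface = T_inner − Q·ΣR(inner→interface) = 207 − 3830×0.00304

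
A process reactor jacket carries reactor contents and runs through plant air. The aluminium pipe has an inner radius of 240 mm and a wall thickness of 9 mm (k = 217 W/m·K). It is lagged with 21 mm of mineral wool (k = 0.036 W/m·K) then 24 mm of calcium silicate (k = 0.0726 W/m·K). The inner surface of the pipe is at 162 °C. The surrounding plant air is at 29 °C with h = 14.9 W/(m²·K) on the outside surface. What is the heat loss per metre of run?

Cylindrical conduction, so R = ln(r₂/r₁)/(2πkL) per layer, in series:
R_aluminium pipe wall = ln(249/240)/(2π×217×1) = 2.7×10^-5 K/W
R_mineral wool = ln(270/249)/(2π×0.036×1) = 0.358 K/W
R_calcium silicate = ln(294/270)/(2π×0.0726×1) = 0.1867 K/W
R_outer film = 1/(h_o·2πr_oL) = 1/(14.9×2π×0.294×1) = 0.03633 K/W
R_total = 0.581 K/W
Q = ΔT/R_total = 133/0.581

q′ ≈ 229 W/m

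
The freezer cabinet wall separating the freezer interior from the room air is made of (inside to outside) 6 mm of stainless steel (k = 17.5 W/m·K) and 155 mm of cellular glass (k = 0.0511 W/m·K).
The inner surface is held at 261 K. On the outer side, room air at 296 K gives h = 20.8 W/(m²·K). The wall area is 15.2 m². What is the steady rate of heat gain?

Treating each layer as a thermal resistance in series:
R_stainless steel = L/(kA) = 0.006/(17.5×15.2) = 2.256×10^-5 K/W
R_cellular glass = L/(kA) = 0.155/(0.0511×15.2) = 0.1996 K/W
R_outer film = 1/(h_o·A) = 1/(20.8×15.2) = 0.003163 K/W
R_total = 0.2027 K/W
Q = ΔT / R_total = 35 / 0.2027

Q ≈ 173 W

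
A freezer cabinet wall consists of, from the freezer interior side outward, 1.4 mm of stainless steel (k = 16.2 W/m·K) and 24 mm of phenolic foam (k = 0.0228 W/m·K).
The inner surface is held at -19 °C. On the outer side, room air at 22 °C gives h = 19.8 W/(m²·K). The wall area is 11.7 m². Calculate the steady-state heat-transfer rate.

Q ≈ 435 W

Treating each layer as a thermal resistance in series:
R_stainless steel = L/(kA) = 0.0014/(16.2×11.7) = 7.386×10^-6 K/W
R_phenolic foam = L/(kA) = 0.024/(0.0228×11.7) = 0.08997 K/W
R_outer film = 1/(h_o·A) = 1/(19.8×11.7) = 0.004317 K/W
R_total = 0.09429 K/W
Q = ΔT / R_total = 41 / 0.09429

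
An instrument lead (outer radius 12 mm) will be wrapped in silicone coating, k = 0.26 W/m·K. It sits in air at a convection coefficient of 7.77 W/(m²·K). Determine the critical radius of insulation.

For a cylinder r_cr = k/h = 0.26/7.77
r_cr = 33.5 mm; since the bare radius (12 mm) is below r_cr, adding a thin layer of insulation will *increase* heat loss.

r_cr ≈ 33.5 mm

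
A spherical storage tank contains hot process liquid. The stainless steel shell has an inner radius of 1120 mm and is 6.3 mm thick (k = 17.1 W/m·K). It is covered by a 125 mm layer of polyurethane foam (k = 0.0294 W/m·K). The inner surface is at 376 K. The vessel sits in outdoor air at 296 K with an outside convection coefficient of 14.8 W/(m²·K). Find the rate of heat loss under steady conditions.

Q ≈ 329 W

For a spherical shell R = (1/r₁ − 1/r₂)/(4πk); film R = 1/(h·4πr²). In series:
R_stainless steel shell = (1/1.12 − 1/1.1263)/(4π×17.1) = 2.324×10^-5 K/W
R_polyurethane foam = (1/1.1263 − 1/1.2513)/(4π×0.0294) = 0.2401 K/W
R_outer film = 1/(h·4πr_o²) = 1/(14.8×4π×1.2513²) = 0.003434 K/W
R_total = 0.2435 K/W
Q = ΔT/R_total = 80/0.2435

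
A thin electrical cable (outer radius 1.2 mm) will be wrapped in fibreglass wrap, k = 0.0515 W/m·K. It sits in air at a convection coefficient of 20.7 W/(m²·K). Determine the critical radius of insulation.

r_cr ≈ 2.49 mm

For a cylinder r_cr = k/h = 0.0515/20.7
r_cr = 2.49 mm; since the bare radius (1.2 mm) is below r_cr, adding a thin layer of insulation will *increase* heat loss.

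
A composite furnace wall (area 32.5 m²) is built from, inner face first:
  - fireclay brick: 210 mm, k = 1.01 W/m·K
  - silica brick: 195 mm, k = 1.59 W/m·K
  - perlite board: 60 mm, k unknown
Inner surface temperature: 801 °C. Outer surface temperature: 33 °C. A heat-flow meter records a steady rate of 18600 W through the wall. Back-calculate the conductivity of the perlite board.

Thermal resistances in series:
R_fireclay brick = L/(kA) = 0.21/(1.01×32.5) = 0.006398 K/W
R_silica brick = L/(kA) = 0.195/(1.59×32.5) = 0.003774 K/W
Sum of known resistances R_other = 0.01017 K/W
Total R = ΔT/Q = 768/18600 = 0.04129 K/W
R_perlite board = R_total − R_other = 0.03112 K/W
k = L/(R·A) = 0.06/(0.03112×32.5)

k ≈ 0.0593 W/(m·K)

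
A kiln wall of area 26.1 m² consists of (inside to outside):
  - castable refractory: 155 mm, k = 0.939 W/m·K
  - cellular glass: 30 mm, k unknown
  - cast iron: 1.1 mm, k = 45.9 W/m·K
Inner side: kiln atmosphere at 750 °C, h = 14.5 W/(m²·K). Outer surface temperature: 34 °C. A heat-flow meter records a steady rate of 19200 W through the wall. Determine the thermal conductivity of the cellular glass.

k ≈ 0.0406 W/(m·K)

Model the wall as resistances in series:
R_inner film = 1/(h_i·A) = 1/(14.5×26.1) = 0.002642 K/W
R_castable refractory = L/(kA) = 0.155/(0.939×26.1) = 0.006324 K/W
R_cast iron = L/(kA) = 0.0011/(45.9×26.1) = 9.182×10^-7 K/W
Sum of known resistances R_other = 0.008968 K/W
Total R = ΔT/Q = 716/19200 = 0.03729 K/W
R_cellular glass = R_total − R_other = 0.02832 K/W
k = L/(R·A) = 0.03/(0.02832×26.1)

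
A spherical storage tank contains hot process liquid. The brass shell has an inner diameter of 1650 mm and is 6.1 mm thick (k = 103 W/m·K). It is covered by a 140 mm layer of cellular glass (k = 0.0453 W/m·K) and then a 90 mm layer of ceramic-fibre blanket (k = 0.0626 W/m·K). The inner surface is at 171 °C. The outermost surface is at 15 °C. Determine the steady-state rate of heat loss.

Each spherical layer contributes R = (1/r_i − 1/r_o)/(4πk):
R_brass shell = (1/0.825 − 1/0.8311)/(4π×103) = 6.873×10^-6 K/W
R_cellular glass = (1/0.8311 − 1/0.9711)/(4π×0.0453) = 0.3047 K/W
R_ceramic-fibre blanket = (1/0.9711 − 1/1.0611)/(4π×0.0626) = 0.111 K/W
R_total = 0.4158 K/W
Q = ΔT/R_total = 156/0.4158

Q ≈ 375 W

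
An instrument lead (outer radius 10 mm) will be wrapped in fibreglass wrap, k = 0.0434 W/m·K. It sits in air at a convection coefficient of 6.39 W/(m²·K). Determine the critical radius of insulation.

r_cr ≈ 6.79 mm

For a cylinder r_cr = k/h = 0.0434/6.39
r_cr = 6.79 mm; since the bare radius (10 mm) is above r_cr, any added insulation will reduce heat loss.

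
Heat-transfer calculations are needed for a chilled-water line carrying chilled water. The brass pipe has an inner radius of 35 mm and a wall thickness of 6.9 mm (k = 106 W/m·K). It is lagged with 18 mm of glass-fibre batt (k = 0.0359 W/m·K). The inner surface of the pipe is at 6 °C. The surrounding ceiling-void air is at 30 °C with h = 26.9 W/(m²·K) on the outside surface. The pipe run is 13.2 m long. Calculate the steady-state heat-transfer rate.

Q ≈ 188 W

For a radial system each layer contributes R = ln(r_out/r_in)/(2πkL); films add R = 1/(hA).
R_brass pipe wall = ln(41.9/35)/(2π×106×13.2) = 2.047×10^-5 K/W
R_glass-fibre batt = ln(59.9/41.9)/(2π×0.0359×13.2) = 0.12 K/W
R_outer film = 1/(h_o·2πr_oL) = 1/(26.9×2π×0.0599×13.2) = 0.007483 K/W
R_total = 0.1275 K/W
Q = ΔT/R_total = 24/0.1275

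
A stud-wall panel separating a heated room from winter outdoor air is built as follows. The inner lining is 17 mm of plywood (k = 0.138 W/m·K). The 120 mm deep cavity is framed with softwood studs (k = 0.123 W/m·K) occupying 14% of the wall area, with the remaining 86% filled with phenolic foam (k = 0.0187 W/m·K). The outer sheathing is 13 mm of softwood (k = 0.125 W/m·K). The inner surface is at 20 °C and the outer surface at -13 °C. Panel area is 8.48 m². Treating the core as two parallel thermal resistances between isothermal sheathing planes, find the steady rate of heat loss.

Sheathing layers in series; stud and cavity paths in parallel between them.
R_inner = 0.017/(0.138×8.48) = 0.01453 K/W
R_stud  = 0.12/(0.123×0.14×8.48) = 0.8218 K/W
R_cav   = 0.12/(0.0187×0.86×8.48) = 0.8799 K/W
1/R_core = 1/R_stud + 1/R_cav → R_core = 0.4249 K/W
R_outer = 0.013/(0.125×8.48) = 0.01226 K/W
R_total = 0.4517 K/W
Q = ΔT/R_total = 33/0.4517

Q ≈ 73.1 W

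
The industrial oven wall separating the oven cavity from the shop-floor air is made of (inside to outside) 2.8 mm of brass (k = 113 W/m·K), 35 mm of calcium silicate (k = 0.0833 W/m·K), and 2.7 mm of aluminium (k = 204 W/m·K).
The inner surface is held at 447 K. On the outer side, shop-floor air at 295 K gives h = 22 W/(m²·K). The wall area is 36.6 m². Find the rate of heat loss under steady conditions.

Q ≈ 11900 W

Using the resistance-network approach (series):
R_brass = L/(kA) = 0.0028/(113×36.6) = 6.77×10^-7 K/W
R_calcium silicate = L/(kA) = 0.035/(0.0833×36.6) = 0.01148 K/W
R_aluminium = L/(kA) = 0.0027/(204×36.6) = 3.616×10^-7 K/W
R_outer film = 1/(h_o·A) = 1/(22×36.6) = 0.001242 K/W
R_total = 0.01272 K/W
Q = ΔT / R_total = 152 / 0.01272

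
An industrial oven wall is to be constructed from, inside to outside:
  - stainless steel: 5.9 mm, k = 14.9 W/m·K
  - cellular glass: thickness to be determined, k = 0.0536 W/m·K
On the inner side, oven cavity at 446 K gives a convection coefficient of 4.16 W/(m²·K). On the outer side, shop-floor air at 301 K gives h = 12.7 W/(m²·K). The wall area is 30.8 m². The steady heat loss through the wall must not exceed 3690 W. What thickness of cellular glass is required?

Using the resistance-network approach (series):
R_inner film = 1/(h_i·A) = 1/(4.16×30.8) = 0.007805 K/W
R_stainless steel = L/(kA) = 0.0059/(14.9×30.8) = 1.286×10^-5 K/W
R_outer film = 1/(h_o·A) = 1/(12.7×30.8) = 0.002556 K/W
Sum of the known resistances R_other = 0.01037 K/W
Required total resistance R_tot = ΔT/Q_allow = 145/3690 = 0.0393 K/W
R_cellular glass = R_tot − R_other = 0.02892 K/W
L = R·k·A = 0.02892×0.0536×30.8

L ≈ 47.7 mm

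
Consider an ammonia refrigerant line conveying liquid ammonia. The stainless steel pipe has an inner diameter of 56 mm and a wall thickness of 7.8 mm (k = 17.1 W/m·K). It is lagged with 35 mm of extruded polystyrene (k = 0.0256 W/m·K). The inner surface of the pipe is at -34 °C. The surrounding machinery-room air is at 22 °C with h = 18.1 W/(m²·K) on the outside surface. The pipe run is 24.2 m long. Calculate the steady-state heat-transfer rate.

Q ≈ 310 W

Cylindrical conduction, so R = ln(r₂/r₁)/(2πkL) per layer, in series:
R_stainless steel pipe wall = ln(35.8/28)/(2π×17.1×24.2) = 9.451×10^-5 K/W
R_extruded polystyrene = ln(70.8/35.8)/(2π×0.0256×24.2) = 0.1752 K/W
R_outer film = 1/(h_o·2πr_oL) = 1/(18.1×2π×0.0708×24.2) = 0.005132 K/W
R_total = 0.1804 K/W
Q = ΔT/R_total = 56/0.1804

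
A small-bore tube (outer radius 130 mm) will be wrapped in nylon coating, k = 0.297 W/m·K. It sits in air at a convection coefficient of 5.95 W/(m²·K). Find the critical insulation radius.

r_cr ≈ 49.9 mm

For a cylinder r_cr = k/h = 0.297/5.95
r_cr = 49.9 mm; since the bare radius (130 mm) is above r_cr, any added insulation will reduce heat loss.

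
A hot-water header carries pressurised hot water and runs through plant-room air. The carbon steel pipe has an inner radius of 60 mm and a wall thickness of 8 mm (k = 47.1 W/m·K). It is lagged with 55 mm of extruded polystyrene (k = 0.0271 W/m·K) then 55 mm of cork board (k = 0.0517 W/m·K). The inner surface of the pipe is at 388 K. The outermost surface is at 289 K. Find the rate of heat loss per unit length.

For a radial system each layer contributes R = ln(r_out/r_in)/(2πkL); films add R = 1/(hA).
R_carbon steel pipe wall = ln(68/60)/(2π×47.1×1) = 4.229×10^-4 K/W
R_extruded polystyrene = ln(123/68)/(2π×0.0271×1) = 3.481 K/W
R_cork board = ln(178/123)/(2π×0.0517×1) = 1.138 K/W
R_total = 4.619 K/W
Q = ΔT/R_total = 99/4.619

q′ ≈ 21.4 W/m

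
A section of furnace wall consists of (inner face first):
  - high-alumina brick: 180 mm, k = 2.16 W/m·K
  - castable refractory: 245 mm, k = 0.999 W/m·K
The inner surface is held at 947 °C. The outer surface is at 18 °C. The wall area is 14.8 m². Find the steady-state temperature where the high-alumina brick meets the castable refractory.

T ≈ 711 °C

Treating each layer as a thermal resistance in series:
R_high-alumina brick = L/(kA) = 0.18/(2.16×14.8) = 0.005631 K/W
R_castable refractory = L/(kA) = 0.245/(0.999×14.8) = 0.01657 K/W
R_total = 0.0222 K/W;  Q = ΔT/R_total = 929/0.0222 = 41840 W
T_interface = T_inner − Q·ΣR(inner→interface) = 947 − 41800×0.005631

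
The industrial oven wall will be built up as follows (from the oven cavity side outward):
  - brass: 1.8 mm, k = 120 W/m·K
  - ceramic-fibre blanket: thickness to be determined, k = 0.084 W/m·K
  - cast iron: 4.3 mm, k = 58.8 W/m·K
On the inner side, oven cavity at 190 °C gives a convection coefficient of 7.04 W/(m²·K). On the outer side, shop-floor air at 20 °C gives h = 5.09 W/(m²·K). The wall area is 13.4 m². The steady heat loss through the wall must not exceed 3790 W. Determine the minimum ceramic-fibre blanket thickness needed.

Thermal resistances in series:
R_inner film = 1/(h_i·A) = 1/(7.04×13.4) = 0.0106 K/W
R_brass = L/(kA) = 0.0018/(120×13.4) = 1.119×10^-6 K/W
R_cast iron = L/(kA) = 0.0043/(58.8×13.4) = 5.457×10^-6 K/W
R_outer film = 1/(h_o·A) = 1/(5.09×13.4) = 0.01466 K/W
Sum of the known resistances R_other = 0.02527 K/W
Required total resistance R_tot = ΔT/Q_allow = 170/3790 = 0.04485 K/W
R_ceramic-fibre blanket = R_tot − R_other = 0.01959 K/W
L = R·k·A = 0.01959×0.084×13.4

L ≈ 22 mm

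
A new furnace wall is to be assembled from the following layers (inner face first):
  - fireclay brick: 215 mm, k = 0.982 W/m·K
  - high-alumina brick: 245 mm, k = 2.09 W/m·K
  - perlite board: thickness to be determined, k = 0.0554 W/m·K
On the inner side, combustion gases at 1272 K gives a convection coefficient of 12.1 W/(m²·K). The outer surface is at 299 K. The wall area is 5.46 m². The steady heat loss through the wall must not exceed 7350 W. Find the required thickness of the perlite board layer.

Treating each layer as a thermal resistance in series:
R_inner film = 1/(h_i·A) = 1/(12.1×5.46) = 0.01514 K/W
R_fireclay brick = L/(kA) = 0.215/(0.982×5.46) = 0.0401 K/W
R_high-alumina brick = L/(kA) = 0.245/(2.09×5.46) = 0.02147 K/W
Sum of the known resistances R_other = 0.07671 K/W
Required total resistance R_tot = ΔT/Q_allow = 973/7350 = 0.1324 K/W
R_perlite board = R_tot − R_other = 0.05568 K/W
L = R·k·A = 0.05568×0.0554×5.46

L ≈ 16.8 mm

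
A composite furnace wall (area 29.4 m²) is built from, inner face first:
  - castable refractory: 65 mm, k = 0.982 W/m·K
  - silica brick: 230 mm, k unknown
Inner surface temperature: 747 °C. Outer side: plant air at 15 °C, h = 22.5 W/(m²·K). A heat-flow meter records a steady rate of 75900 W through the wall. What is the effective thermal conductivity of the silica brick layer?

k ≈ 1.33 W/(m·K)

Treating each layer as a thermal resistance in series:
R_castable refractory = L/(kA) = 0.065/(0.982×29.4) = 0.002251 K/W
R_outer film = 1/(h_o·A) = 1/(22.5×29.4) = 0.001512 K/W
Sum of known resistances R_other = 0.003763 K/W
Total R = ΔT/Q = 732/75900 = 0.009644 K/W
R_silica brick = R_total − R_other = 0.005881 K/W
k = L/(R·A) = 0.23/(0.005881×29.4)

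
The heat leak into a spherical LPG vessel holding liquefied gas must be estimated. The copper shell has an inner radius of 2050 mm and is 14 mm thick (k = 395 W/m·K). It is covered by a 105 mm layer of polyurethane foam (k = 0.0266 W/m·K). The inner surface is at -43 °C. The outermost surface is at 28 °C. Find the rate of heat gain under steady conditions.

Radial (spherical) resistances in series:
R_copper shell = (1/2.05 − 1/2.064)/(4π×395) = 6.666×10^-7 K/W
R_polyurethane foam = (1/2.064 − 1/2.169)/(4π×0.0266) = 0.07017 K/W
R_total = 0.07017 K/W
Q = ΔT/R_total = 71/0.07017

Q ≈ 1010 W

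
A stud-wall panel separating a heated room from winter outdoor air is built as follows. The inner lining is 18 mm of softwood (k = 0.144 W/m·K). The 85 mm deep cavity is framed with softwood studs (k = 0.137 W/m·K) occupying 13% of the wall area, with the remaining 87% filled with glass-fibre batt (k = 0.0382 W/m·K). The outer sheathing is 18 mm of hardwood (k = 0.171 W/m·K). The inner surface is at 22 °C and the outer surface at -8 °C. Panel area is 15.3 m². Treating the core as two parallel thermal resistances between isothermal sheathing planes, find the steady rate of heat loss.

Q ≈ 242 W

Sheathing layers in series; stud and cavity paths in parallel between them.
R_inner = 0.018/(0.144×15.3) = 0.00817 K/W
R_stud  = 0.085/(0.137×0.13×15.3) = 0.3119 K/W
R_cav   = 0.085/(0.0382×0.87×15.3) = 0.1672 K/W
1/R_core = 1/R_stud + 1/R_cav → R_core = 0.1088 K/W
R_outer = 0.018/(0.171×15.3) = 0.00688 K/W
R_total = 0.1239 K/W
Q = ΔT/R_total = 30/0.1239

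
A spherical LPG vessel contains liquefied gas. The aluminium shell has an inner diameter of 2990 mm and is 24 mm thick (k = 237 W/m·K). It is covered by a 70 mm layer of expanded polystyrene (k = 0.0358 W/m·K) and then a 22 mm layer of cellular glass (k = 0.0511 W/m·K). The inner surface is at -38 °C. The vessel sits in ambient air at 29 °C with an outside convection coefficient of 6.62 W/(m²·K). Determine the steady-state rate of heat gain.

Q ≈ 812 W

Spherical conduction: R = (1/r_in − 1/r_out)/(4πk) per layer; series-sum.
R_aluminium shell = (1/1.495 − 1/1.519)/(4π×237) = 3.549×10^-6 K/W
R_expanded polystyrene = (1/1.519 − 1/1.589)/(4π×0.0358) = 0.06446 K/W
R_cellular glass = (1/1.589 − 1/1.611)/(4π×0.0511) = 0.01338 K/W
R_outer film = 1/(h·4πr_o²) = 1/(6.62×4π×1.611²) = 0.004632 K/W
R_total = 0.08248 K/W
Q = ΔT/R_total = 67/0.08248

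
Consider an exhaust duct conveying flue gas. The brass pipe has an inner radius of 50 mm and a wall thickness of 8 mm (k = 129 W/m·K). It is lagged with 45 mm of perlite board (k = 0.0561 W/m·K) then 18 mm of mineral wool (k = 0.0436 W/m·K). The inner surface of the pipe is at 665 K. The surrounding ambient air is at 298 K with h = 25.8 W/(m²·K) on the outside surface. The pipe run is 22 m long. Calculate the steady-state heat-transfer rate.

Q ≈ 3560 W

Cylindrical conduction, so R = ln(r₂/r₁)/(2πkL) per layer, in series:
R_brass pipe wall = ln(58/50)/(2π×129×22) = 8.323×10^-6 K/W
R_perlite board = ln(103/58)/(2π×0.0561×22) = 0.07406 K/W
R_mineral wool = ln(121/103)/(2π×0.0436×22) = 0.02672 K/W
R_outer film = 1/(h_o·2πr_oL) = 1/(25.8×2π×0.121×22) = 0.002317 K/W
R_total = 0.1031 K/W
Q = ΔT/R_total = 367/0.1031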